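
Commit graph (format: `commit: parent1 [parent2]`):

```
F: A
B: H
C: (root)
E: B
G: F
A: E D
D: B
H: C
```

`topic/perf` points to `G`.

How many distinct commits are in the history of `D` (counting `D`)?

Walking parent pointers from D: reachable set = {B, C, D, H}.
That is 4 commits.

4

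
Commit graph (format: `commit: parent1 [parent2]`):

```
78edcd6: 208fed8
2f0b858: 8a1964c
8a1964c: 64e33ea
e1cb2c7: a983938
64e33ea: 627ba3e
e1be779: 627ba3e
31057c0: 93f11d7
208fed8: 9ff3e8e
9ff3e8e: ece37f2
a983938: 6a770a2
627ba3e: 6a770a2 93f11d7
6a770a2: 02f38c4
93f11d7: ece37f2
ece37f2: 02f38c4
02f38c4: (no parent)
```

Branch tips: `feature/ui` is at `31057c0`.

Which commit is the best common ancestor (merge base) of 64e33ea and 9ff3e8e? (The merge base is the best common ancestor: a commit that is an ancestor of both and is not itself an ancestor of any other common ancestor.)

Ancestors of 64e33ea: {02f38c4, 627ba3e, 64e33ea, 6a770a2, 93f11d7, ece37f2}.
Ancestors of 9ff3e8e: {02f38c4, 9ff3e8e, ece37f2}.
Common ancestors: {02f38c4, ece37f2}.
Among these, ece37f2 is not an ancestor of any other common ancestor — it is the merge base.

ece37f2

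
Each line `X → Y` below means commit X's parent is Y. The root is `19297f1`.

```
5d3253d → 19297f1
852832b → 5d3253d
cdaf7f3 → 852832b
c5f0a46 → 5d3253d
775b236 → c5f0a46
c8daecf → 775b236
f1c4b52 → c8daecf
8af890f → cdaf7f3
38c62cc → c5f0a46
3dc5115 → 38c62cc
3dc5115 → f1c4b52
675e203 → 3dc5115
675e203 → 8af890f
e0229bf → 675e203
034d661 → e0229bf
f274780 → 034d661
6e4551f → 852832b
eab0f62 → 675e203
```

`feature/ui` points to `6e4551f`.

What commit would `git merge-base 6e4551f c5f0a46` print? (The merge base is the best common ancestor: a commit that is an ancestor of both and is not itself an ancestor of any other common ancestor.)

Ancestors of 6e4551f: {19297f1, 5d3253d, 6e4551f, 852832b}.
Ancestors of c5f0a46: {19297f1, 5d3253d, c5f0a46}.
Common ancestors: {19297f1, 5d3253d}.
Among these, 5d3253d is not an ancestor of any other common ancestor — it is the merge base.

5d3253d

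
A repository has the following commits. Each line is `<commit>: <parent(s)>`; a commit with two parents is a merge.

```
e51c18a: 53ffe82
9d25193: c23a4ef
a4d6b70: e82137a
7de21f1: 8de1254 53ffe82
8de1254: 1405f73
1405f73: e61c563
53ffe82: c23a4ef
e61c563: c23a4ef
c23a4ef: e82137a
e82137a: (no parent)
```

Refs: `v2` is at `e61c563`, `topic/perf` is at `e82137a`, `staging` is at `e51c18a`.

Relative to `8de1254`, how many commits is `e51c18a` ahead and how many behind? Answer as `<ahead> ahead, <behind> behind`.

2 ahead, 3 behind

Reachable from e51c18a: {53ffe82, c23a4ef, e51c18a, e82137a}.
Reachable from 8de1254: {1405f73, 8de1254, c23a4ef, e61c563, e82137a}.
Only in e51c18a's history (ahead): {53ffe82, e51c18a} — 2.
Only in 8de1254's history (behind): {1405f73, 8de1254, e61c563} — 3.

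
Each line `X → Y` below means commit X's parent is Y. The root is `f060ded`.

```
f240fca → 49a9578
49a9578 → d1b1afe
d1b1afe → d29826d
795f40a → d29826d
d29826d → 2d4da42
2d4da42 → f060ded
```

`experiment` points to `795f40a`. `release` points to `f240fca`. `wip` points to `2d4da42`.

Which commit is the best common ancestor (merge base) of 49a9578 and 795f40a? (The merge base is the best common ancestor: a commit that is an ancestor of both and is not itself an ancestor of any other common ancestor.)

Ancestors of 49a9578: {2d4da42, 49a9578, d1b1afe, d29826d, f060ded}.
Ancestors of 795f40a: {2d4da42, 795f40a, d29826d, f060ded}.
Common ancestors: {2d4da42, d29826d, f060ded}.
Among these, d29826d is not an ancestor of any other common ancestor — it is the merge base.

d29826d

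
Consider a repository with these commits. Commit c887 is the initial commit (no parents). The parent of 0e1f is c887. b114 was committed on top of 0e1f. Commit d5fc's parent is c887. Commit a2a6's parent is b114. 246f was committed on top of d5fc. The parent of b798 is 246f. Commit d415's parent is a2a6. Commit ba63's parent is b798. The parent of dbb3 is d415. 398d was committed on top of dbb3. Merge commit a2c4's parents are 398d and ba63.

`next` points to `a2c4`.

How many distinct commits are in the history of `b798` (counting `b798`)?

Walking parent pointers from b798: reachable set = {246f, b798, c887, d5fc}.
That is 4 commits.

4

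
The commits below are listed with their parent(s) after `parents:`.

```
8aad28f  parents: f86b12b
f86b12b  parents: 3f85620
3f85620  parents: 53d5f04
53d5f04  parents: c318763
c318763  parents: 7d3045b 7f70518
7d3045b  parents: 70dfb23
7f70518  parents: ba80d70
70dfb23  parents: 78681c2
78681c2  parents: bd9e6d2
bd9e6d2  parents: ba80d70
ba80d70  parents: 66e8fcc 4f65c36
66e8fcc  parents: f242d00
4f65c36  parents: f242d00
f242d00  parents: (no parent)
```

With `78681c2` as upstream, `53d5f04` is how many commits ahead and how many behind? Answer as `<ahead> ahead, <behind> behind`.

Reachable from 53d5f04: {4f65c36, 53d5f04, 66e8fcc, 70dfb23, 78681c2, 7d3045b, 7f70518, ba80d70, bd9e6d2, c318763, f242d00}.
Reachable from 78681c2: {4f65c36, 66e8fcc, 78681c2, ba80d70, bd9e6d2, f242d00}.
Only in 53d5f04's history (ahead): {53d5f04, 70dfb23, 7d3045b, 7f70518, c318763} — 5.
Only in 78681c2's history (behind): {} — 0.

5 ahead, 0 behind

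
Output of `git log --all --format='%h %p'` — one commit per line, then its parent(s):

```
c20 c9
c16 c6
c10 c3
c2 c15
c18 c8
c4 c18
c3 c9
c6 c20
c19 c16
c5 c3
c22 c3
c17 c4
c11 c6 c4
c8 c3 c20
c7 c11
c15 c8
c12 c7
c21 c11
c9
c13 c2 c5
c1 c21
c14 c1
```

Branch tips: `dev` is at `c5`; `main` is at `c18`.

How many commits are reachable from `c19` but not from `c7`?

2

Reachable from c19: {c16, c19, c20, c6, c9}.
Reachable from c7: {c11, c18, c20, c3, c4, c6, c7, c8, c9}.
In c19's history but not c7's: {c16, c19} — 2 commits.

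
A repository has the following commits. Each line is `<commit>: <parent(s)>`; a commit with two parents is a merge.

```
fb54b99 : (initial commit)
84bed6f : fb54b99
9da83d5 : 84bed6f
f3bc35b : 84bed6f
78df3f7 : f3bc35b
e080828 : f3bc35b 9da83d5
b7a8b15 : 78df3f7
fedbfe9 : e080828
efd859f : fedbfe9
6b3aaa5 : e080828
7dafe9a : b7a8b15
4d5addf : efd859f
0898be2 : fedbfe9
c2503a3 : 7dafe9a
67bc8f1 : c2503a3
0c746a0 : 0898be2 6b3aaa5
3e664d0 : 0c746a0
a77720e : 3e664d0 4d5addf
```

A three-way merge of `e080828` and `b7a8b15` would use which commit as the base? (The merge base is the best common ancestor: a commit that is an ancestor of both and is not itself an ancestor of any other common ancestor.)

f3bc35b

Ancestors of e080828: {84bed6f, 9da83d5, e080828, f3bc35b, fb54b99}.
Ancestors of b7a8b15: {78df3f7, 84bed6f, b7a8b15, f3bc35b, fb54b99}.
Common ancestors: {84bed6f, f3bc35b, fb54b99}.
Among these, f3bc35b is not an ancestor of any other common ancestor — it is the merge base.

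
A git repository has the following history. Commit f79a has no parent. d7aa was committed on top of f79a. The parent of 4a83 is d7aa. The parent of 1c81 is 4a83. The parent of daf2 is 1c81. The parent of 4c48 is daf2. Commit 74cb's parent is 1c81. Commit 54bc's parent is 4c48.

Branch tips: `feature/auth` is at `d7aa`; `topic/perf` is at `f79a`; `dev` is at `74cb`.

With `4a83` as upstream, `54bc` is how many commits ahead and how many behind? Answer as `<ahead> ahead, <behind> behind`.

Reachable from 54bc: {1c81, 4a83, 4c48, 54bc, d7aa, daf2, f79a}.
Reachable from 4a83: {4a83, d7aa, f79a}.
Only in 54bc's history (ahead): {1c81, 4c48, 54bc, daf2} — 4.
Only in 4a83's history (behind): {} — 0.

4 ahead, 0 behind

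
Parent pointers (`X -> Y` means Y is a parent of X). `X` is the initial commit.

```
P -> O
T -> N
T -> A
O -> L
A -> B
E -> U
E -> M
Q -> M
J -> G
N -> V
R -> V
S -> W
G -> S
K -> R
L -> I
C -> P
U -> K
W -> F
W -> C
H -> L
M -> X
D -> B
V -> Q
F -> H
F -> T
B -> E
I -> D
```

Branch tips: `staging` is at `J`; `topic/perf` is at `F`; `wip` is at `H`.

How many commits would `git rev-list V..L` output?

Reachable from L: {B, D, E, I, K, L, M, Q, R, U, V, X}.
Reachable from V: {M, Q, V, X}.
In L's history but not V's: {B, D, E, I, K, L, R, U} — 8 commits.

8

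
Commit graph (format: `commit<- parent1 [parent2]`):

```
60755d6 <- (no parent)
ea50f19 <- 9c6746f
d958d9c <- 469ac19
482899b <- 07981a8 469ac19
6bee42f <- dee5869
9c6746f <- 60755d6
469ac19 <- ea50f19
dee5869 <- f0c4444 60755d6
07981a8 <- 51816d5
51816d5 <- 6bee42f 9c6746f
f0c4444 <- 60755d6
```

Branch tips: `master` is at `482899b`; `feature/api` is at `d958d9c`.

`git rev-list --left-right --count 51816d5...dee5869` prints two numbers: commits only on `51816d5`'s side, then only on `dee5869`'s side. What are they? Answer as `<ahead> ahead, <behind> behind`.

Reachable from 51816d5: {51816d5, 60755d6, 6bee42f, 9c6746f, dee5869, f0c4444}.
Reachable from dee5869: {60755d6, dee5869, f0c4444}.
Only in 51816d5's history (ahead): {51816d5, 6bee42f, 9c6746f} — 3.
Only in dee5869's history (behind): {} — 0.

3 ahead, 0 behind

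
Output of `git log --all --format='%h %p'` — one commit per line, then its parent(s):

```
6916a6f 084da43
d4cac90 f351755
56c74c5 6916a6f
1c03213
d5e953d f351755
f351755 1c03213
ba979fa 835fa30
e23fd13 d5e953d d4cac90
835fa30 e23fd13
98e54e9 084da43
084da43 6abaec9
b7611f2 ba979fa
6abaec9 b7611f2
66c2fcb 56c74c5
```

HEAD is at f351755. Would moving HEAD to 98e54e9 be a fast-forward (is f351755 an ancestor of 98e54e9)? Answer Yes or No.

A fast-forward from f351755 to 98e54e9 is possible iff f351755 is an ancestor of 98e54e9.
Ancestors of 98e54e9: {084da43, 1c03213, 6abaec9, 835fa30, 98e54e9, b7611f2, ba979fa, d4cac90, d5e953d, e23fd13, f351755}.
f351755 is among them, so fast-forward is possible.

Yes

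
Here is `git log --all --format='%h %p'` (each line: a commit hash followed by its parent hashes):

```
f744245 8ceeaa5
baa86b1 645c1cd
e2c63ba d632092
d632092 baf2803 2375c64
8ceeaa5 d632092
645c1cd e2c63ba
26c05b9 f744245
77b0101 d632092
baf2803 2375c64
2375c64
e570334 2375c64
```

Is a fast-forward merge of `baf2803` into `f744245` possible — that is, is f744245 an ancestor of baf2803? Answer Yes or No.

No

A fast-forward from f744245 to baf2803 is possible iff f744245 is an ancestor of baf2803.
Ancestors of baf2803: {2375c64, baf2803}.
f744245 is not among them, so fast-forward is not possible.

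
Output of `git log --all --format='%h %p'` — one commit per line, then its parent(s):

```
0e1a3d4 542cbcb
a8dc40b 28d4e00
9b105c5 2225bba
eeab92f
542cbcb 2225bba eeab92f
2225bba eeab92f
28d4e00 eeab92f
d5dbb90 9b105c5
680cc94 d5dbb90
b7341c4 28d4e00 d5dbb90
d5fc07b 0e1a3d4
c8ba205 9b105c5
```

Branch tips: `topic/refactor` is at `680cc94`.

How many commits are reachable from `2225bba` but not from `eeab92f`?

1

Reachable from 2225bba: {2225bba, eeab92f}.
Reachable from eeab92f: {eeab92f}.
In 2225bba's history but not eeab92f's: {2225bba} — 1 commit.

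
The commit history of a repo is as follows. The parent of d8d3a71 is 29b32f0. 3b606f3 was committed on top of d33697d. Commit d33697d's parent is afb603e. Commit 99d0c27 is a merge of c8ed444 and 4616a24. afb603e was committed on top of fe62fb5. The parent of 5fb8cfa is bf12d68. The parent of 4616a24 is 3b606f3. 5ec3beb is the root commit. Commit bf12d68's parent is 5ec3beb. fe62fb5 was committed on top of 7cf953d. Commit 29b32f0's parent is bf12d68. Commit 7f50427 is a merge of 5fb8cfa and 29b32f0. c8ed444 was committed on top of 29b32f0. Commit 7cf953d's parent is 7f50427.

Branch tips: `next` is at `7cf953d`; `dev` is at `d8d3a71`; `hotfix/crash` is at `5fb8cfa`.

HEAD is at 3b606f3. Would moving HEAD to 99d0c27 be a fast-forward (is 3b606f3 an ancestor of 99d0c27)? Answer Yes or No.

A fast-forward from 3b606f3 to 99d0c27 is possible iff 3b606f3 is an ancestor of 99d0c27.
Ancestors of 99d0c27: {29b32f0, 3b606f3, 4616a24, 5ec3beb, 5fb8cfa, 7cf953d, 7f50427, 99d0c27, afb603e, bf12d68, c8ed444, d33697d, fe62fb5}.
3b606f3 is among them, so fast-forward is possible.

Yes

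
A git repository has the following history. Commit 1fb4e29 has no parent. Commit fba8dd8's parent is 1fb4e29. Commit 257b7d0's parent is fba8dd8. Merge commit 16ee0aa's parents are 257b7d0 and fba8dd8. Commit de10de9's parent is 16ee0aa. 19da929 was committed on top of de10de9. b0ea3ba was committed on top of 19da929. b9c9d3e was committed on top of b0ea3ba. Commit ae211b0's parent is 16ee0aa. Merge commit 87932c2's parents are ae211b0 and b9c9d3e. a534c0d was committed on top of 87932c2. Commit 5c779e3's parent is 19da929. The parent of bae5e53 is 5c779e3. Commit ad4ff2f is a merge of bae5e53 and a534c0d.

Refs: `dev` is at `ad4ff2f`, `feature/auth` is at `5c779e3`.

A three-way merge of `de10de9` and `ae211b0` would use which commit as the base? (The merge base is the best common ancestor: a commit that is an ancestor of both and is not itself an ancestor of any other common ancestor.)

16ee0aa

Ancestors of de10de9: {16ee0aa, 1fb4e29, 257b7d0, de10de9, fba8dd8}.
Ancestors of ae211b0: {16ee0aa, 1fb4e29, 257b7d0, ae211b0, fba8dd8}.
Common ancestors: {16ee0aa, 1fb4e29, 257b7d0, fba8dd8}.
Among these, 16ee0aa is not an ancestor of any other common ancestor — it is the merge base.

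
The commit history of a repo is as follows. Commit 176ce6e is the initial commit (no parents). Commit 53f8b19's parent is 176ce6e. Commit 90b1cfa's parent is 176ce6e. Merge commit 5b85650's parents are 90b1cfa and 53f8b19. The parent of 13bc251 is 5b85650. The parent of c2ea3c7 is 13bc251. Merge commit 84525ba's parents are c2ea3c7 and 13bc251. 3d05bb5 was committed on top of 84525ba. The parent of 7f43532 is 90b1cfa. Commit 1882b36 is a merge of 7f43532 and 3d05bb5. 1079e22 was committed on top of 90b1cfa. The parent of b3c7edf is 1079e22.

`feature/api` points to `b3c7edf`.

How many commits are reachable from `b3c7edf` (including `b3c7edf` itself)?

4

Walking parent pointers from b3c7edf: reachable set = {1079e22, 176ce6e, 90b1cfa, b3c7edf}.
That is 4 commits.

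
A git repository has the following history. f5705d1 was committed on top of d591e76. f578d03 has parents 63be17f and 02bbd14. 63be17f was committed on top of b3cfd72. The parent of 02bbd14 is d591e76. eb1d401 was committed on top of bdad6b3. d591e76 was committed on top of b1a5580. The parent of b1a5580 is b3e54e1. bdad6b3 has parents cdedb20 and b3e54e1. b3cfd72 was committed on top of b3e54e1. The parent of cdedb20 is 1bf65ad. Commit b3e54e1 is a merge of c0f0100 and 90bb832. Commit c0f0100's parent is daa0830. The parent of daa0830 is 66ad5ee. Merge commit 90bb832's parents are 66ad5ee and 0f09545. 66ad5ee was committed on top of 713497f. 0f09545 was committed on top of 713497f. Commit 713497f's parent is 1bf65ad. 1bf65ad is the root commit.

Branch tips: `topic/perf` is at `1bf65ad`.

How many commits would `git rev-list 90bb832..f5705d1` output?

Reachable from f5705d1: {0f09545, 1bf65ad, 66ad5ee, 713497f, 90bb832, b1a5580, b3e54e1, c0f0100, d591e76, daa0830, f5705d1}.
Reachable from 90bb832: {0f09545, 1bf65ad, 66ad5ee, 713497f, 90bb832}.
In f5705d1's history but not 90bb832's: {b1a5580, b3e54e1, c0f0100, d591e76, daa0830, f5705d1} — 6 commits.

6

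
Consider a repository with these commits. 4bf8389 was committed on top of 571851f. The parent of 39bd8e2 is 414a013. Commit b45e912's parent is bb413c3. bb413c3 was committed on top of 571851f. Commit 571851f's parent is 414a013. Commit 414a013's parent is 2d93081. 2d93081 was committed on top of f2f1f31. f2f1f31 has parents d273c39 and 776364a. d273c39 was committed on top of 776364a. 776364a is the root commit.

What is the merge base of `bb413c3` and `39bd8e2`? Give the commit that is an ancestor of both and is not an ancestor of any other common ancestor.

Ancestors of bb413c3: {2d93081, 414a013, 571851f, 776364a, bb413c3, d273c39, f2f1f31}.
Ancestors of 39bd8e2: {2d93081, 39bd8e2, 414a013, 776364a, d273c39, f2f1f31}.
Common ancestors: {2d93081, 414a013, 776364a, d273c39, f2f1f31}.
Among these, 414a013 is not an ancestor of any other common ancestor — it is the merge base.

414a013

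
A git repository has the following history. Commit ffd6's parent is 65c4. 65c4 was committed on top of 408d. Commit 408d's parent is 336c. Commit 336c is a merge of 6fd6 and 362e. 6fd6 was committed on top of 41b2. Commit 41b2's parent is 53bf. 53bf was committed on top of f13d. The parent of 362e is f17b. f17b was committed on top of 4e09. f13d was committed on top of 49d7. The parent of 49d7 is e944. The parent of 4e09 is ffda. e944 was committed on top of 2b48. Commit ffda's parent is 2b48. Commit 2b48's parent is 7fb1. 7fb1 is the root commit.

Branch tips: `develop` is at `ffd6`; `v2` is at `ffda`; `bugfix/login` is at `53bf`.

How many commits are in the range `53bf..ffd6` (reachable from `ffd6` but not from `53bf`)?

Reachable from ffd6: {2b48, 336c, 362e, 408d, 41b2, 49d7, 4e09, 53bf, 65c4, 6fd6, 7fb1, e944, f13d, f17b, ffd6, ffda}.
Reachable from 53bf: {2b48, 49d7, 53bf, 7fb1, e944, f13d}.
In ffd6's history but not 53bf's: {336c, 362e, 408d, 41b2, 4e09, 65c4, 6fd6, f17b, ffd6, ffda} — 10 commits.

10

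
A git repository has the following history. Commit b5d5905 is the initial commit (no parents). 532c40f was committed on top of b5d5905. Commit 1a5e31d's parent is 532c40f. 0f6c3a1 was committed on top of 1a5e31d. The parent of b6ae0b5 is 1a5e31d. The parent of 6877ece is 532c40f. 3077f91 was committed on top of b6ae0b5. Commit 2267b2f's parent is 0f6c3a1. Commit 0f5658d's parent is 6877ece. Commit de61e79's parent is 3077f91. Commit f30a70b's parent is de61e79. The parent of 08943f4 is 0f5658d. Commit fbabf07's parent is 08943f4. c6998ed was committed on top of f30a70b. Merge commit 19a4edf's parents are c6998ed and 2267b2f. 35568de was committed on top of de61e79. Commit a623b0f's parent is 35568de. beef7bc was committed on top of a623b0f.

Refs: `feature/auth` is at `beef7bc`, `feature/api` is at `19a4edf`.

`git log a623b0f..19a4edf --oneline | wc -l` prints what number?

5

Reachable from 19a4edf: {0f6c3a1, 19a4edf, 1a5e31d, 2267b2f, 3077f91, 532c40f, b5d5905, b6ae0b5, c6998ed, de61e79, f30a70b}.
Reachable from a623b0f: {1a5e31d, 3077f91, 35568de, 532c40f, a623b0f, b5d5905, b6ae0b5, de61e79}.
In 19a4edf's history but not a623b0f's: {0f6c3a1, 19a4edf, 2267b2f, c6998ed, f30a70b} — 5 commits.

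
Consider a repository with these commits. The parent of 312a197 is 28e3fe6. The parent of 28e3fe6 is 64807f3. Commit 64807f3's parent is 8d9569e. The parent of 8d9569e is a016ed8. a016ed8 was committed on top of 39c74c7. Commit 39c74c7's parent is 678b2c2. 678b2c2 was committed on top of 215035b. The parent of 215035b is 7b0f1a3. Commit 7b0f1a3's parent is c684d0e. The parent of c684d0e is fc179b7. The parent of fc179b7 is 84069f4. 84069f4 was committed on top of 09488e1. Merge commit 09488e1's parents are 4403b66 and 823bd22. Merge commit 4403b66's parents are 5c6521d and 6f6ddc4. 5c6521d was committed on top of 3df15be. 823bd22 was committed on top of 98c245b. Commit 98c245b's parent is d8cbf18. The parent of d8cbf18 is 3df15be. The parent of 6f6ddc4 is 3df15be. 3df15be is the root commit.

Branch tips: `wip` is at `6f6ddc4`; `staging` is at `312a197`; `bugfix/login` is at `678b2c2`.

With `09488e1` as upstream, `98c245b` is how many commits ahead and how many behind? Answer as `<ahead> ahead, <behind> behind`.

Reachable from 98c245b: {3df15be, 98c245b, d8cbf18}.
Reachable from 09488e1: {09488e1, 3df15be, 4403b66, 5c6521d, 6f6ddc4, 823bd22, 98c245b, d8cbf18}.
Only in 98c245b's history (ahead): {} — 0.
Only in 09488e1's history (behind): {09488e1, 4403b66, 5c6521d, 6f6ddc4, 823bd22} — 5.

0 ahead, 5 behind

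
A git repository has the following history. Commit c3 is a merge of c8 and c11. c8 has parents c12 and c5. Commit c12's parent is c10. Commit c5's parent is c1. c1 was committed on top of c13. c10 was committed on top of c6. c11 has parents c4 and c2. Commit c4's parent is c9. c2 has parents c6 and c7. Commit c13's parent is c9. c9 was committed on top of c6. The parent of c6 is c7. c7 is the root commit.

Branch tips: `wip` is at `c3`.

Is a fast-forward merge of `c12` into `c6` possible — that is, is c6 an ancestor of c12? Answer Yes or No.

A fast-forward from c6 to c12 is possible iff c6 is an ancestor of c12.
Ancestors of c12: {c10, c12, c6, c7}.
c6 is among them, so fast-forward is possible.

Yes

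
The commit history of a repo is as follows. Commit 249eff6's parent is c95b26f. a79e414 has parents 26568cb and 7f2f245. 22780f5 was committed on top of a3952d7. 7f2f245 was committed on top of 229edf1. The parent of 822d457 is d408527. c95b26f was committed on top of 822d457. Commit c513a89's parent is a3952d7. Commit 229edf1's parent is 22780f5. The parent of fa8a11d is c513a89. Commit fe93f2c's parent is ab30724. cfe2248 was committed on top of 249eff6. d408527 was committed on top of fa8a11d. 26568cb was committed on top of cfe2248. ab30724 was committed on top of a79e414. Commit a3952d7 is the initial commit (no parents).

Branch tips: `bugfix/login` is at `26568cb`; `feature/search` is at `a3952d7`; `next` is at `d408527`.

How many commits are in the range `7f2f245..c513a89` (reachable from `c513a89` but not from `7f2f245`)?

1

Reachable from c513a89: {a3952d7, c513a89}.
Reachable from 7f2f245: {22780f5, 229edf1, 7f2f245, a3952d7}.
In c513a89's history but not 7f2f245's: {c513a89} — 1 commit.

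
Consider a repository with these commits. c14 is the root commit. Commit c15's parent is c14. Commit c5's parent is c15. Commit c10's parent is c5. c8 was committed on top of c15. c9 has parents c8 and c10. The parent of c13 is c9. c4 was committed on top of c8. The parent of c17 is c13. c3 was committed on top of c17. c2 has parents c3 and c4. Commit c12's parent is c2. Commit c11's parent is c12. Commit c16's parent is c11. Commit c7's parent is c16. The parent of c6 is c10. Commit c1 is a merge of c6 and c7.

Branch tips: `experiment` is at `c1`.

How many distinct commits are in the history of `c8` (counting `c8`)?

Walking parent pointers from c8: reachable set = {c14, c15, c8}.
That is 3 commits.

3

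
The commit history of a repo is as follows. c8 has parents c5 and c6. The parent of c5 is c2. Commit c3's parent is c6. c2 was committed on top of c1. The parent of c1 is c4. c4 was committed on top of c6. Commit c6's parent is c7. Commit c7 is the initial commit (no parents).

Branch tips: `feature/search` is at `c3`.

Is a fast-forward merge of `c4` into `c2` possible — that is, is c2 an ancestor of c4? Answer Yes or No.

No

A fast-forward from c2 to c4 is possible iff c2 is an ancestor of c4.
Ancestors of c4: {c4, c6, c7}.
c2 is not among them, so fast-forward is not possible.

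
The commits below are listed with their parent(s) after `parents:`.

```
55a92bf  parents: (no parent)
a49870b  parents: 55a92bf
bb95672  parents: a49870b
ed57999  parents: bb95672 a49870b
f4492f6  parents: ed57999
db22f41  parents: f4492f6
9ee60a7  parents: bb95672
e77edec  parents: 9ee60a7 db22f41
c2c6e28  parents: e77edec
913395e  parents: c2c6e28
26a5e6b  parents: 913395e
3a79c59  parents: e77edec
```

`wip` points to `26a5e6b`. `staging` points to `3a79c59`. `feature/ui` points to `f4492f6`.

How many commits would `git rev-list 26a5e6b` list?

11

Walking parent pointers from 26a5e6b: reachable set = {26a5e6b, 55a92bf, 913395e, 9ee60a7, a49870b, bb95672, c2c6e28, db22f41, e77edec, ed57999, f4492f6}.
That is 11 commits.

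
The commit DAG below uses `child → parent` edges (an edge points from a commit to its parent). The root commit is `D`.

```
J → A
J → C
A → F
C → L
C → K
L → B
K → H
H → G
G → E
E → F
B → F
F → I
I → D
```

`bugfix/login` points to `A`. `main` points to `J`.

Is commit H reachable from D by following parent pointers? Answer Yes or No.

No

Ancestors of D: {D}.
H is not in that set, so it is not an ancestor of D.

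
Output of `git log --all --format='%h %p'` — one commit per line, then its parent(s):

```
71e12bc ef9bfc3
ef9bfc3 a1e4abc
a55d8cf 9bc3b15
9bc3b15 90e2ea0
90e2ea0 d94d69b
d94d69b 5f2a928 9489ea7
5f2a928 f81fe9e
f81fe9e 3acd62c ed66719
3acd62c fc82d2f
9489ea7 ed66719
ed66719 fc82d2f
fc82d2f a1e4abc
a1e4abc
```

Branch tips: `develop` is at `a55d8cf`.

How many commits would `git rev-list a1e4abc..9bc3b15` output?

Reachable from 9bc3b15: {3acd62c, 5f2a928, 90e2ea0, 9489ea7, 9bc3b15, a1e4abc, d94d69b, ed66719, f81fe9e, fc82d2f}.
Reachable from a1e4abc: {a1e4abc}.
In 9bc3b15's history but not a1e4abc's: {3acd62c, 5f2a928, 90e2ea0, 9489ea7, 9bc3b15, d94d69b, ed66719, f81fe9e, fc82d2f} — 9 commits.

9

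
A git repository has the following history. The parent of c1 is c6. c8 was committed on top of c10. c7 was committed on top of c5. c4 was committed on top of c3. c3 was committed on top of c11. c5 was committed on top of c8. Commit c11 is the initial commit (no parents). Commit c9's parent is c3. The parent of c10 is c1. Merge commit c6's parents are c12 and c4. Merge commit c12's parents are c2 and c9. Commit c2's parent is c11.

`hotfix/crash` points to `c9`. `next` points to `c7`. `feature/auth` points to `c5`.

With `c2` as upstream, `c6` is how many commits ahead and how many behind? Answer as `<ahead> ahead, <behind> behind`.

Reachable from c6: {c11, c12, c2, c3, c4, c6, c9}.
Reachable from c2: {c11, c2}.
Only in c6's history (ahead): {c12, c3, c4, c6, c9} — 5.
Only in c2's history (behind): {} — 0.

5 ahead, 0 behind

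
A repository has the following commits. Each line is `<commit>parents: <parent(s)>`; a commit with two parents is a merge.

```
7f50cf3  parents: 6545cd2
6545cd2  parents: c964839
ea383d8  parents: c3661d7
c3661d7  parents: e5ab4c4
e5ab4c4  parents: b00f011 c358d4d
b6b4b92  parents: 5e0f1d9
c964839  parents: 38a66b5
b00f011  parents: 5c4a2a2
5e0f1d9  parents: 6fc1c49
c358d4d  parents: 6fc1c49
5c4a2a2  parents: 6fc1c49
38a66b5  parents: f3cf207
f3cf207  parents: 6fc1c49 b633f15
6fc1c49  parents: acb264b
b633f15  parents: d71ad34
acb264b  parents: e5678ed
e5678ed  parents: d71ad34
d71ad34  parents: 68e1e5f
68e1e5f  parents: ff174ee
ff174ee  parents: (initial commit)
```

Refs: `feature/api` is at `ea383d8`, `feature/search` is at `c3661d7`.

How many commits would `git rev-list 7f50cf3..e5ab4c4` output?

Reachable from e5ab4c4: {5c4a2a2, 68e1e5f, 6fc1c49, acb264b, b00f011, c358d4d, d71ad34, e5678ed, e5ab4c4, ff174ee}.
Reachable from 7f50cf3: {38a66b5, 6545cd2, 68e1e5f, 6fc1c49, 7f50cf3, acb264b, b633f15, c964839, d71ad34, e5678ed, f3cf207, ff174ee}.
In e5ab4c4's history but not 7f50cf3's: {5c4a2a2, b00f011, c358d4d, e5ab4c4} — 4 commits.

4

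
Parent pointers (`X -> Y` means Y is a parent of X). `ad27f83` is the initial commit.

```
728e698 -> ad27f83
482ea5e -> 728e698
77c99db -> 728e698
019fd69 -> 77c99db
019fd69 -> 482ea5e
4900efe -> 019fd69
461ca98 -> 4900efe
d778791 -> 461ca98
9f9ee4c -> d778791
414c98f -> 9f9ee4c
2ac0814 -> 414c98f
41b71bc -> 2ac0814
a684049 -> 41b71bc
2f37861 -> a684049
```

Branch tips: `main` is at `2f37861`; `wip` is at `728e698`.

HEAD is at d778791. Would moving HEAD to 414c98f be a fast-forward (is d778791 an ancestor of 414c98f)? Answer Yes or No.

A fast-forward from d778791 to 414c98f is possible iff d778791 is an ancestor of 414c98f.
Ancestors of 414c98f: {019fd69, 414c98f, 461ca98, 482ea5e, 4900efe, 728e698, 77c99db, 9f9ee4c, ad27f83, d778791}.
d778791 is among them, so fast-forward is possible.

Yes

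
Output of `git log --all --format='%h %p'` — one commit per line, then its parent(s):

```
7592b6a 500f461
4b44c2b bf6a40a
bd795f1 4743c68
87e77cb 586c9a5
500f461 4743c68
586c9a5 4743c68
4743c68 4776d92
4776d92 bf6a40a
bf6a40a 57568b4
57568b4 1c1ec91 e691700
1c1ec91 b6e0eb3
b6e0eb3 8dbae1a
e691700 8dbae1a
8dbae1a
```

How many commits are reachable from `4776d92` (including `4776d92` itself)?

7

Walking parent pointers from 4776d92: reachable set = {1c1ec91, 4776d92, 57568b4, 8dbae1a, b6e0eb3, bf6a40a, e691700}.
That is 7 commits.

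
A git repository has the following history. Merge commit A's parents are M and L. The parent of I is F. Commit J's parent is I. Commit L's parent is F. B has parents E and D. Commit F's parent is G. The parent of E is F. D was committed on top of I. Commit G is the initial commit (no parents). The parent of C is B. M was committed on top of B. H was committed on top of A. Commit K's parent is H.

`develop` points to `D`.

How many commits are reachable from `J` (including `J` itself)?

4

Walking parent pointers from J: reachable set = {F, G, I, J}.
That is 4 commits.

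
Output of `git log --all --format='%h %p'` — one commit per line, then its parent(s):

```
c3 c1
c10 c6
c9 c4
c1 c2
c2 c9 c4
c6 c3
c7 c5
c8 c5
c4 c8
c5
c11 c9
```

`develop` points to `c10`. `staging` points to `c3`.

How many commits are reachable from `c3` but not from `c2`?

2

Reachable from c3: {c1, c2, c3, c4, c5, c8, c9}.
Reachable from c2: {c2, c4, c5, c8, c9}.
In c3's history but not c2's: {c1, c3} — 2 commits.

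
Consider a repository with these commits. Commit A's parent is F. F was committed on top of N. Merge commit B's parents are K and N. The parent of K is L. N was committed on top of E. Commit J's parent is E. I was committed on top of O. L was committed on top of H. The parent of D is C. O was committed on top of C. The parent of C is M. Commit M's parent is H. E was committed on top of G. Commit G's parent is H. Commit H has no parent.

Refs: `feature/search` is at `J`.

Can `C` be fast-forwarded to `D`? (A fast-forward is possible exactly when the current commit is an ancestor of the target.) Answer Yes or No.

Yes

A fast-forward from C to D is possible iff C is an ancestor of D.
Ancestors of D: {C, D, H, M}.
C is among them, so fast-forward is possible.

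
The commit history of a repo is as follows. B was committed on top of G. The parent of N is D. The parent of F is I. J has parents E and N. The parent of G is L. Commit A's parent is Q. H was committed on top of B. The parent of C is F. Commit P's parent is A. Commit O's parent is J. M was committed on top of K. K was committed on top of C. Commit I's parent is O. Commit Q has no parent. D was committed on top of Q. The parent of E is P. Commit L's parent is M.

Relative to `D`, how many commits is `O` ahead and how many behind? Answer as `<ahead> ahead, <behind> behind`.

Reachable from O: {A, D, E, J, N, O, P, Q}.
Reachable from D: {D, Q}.
Only in O's history (ahead): {A, E, J, N, O, P} — 6.
Only in D's history (behind): {} — 0.

6 ahead, 0 behind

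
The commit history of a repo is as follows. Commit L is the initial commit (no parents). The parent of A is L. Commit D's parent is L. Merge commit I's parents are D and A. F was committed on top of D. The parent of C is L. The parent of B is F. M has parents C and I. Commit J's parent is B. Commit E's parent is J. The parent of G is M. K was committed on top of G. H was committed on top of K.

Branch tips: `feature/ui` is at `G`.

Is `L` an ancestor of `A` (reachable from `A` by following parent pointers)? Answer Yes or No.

Yes

Ancestors of A (commits reachable by following parents): {A, L}.
L is in that set, so it is an ancestor of A.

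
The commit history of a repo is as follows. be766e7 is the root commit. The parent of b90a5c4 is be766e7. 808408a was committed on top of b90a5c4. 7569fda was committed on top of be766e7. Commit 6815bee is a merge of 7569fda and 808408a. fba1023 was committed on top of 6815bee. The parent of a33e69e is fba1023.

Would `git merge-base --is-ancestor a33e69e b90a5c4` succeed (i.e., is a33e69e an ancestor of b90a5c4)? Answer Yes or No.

No

Ancestors of b90a5c4: {b90a5c4, be766e7}.
a33e69e is not in that set, so it is not an ancestor of b90a5c4.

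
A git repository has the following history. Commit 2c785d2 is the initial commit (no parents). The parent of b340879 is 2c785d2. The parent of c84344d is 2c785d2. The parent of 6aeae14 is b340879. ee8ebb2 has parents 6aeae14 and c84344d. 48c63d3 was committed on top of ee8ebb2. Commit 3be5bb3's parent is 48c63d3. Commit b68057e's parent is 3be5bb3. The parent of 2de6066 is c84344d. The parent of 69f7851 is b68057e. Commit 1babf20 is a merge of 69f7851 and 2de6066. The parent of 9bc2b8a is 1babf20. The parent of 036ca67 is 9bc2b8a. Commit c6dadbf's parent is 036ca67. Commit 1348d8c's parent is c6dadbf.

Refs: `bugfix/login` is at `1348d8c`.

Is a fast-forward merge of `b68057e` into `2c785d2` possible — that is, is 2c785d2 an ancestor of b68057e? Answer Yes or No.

Yes

A fast-forward from 2c785d2 to b68057e is possible iff 2c785d2 is an ancestor of b68057e.
Ancestors of b68057e: {2c785d2, 3be5bb3, 48c63d3, 6aeae14, b340879, b68057e, c84344d, ee8ebb2}.
2c785d2 is among them, so fast-forward is possible.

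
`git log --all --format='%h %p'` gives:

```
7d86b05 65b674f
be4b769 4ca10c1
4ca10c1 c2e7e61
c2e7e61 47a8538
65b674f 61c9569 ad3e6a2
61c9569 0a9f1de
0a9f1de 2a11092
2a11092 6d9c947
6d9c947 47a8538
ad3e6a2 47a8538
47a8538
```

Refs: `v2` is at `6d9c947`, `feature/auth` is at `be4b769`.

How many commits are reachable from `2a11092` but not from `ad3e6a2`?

2

Reachable from 2a11092: {2a11092, 47a8538, 6d9c947}.
Reachable from ad3e6a2: {47a8538, ad3e6a2}.
In 2a11092's history but not ad3e6a2's: {2a11092, 6d9c947} — 2 commits.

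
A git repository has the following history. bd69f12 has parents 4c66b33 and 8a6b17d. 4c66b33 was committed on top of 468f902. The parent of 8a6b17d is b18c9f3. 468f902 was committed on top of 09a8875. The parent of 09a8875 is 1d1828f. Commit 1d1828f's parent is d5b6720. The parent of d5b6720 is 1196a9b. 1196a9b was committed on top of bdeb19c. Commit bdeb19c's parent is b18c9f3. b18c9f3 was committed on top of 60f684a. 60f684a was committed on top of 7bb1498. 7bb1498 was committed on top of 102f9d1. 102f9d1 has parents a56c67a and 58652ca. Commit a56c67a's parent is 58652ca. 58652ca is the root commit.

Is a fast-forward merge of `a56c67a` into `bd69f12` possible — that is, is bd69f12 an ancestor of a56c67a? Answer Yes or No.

No

A fast-forward from bd69f12 to a56c67a is possible iff bd69f12 is an ancestor of a56c67a.
Ancestors of a56c67a: {58652ca, a56c67a}.
bd69f12 is not among them, so fast-forward is not possible.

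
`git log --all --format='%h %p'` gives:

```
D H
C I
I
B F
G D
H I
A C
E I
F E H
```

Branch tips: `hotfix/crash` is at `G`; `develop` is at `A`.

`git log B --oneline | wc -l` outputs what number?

Walking parent pointers from B: reachable set = {B, E, F, H, I}.
That is 5 commits.

5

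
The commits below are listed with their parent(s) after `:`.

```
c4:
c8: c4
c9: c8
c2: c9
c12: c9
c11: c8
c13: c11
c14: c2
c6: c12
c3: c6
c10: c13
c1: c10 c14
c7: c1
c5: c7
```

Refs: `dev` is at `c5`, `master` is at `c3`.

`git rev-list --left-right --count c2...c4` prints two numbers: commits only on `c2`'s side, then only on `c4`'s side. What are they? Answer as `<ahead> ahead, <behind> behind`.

3 ahead, 0 behind

Reachable from c2: {c2, c4, c8, c9}.
Reachable from c4: {c4}.
Only in c2's history (ahead): {c2, c8, c9} — 3.
Only in c4's history (behind): {} — 0.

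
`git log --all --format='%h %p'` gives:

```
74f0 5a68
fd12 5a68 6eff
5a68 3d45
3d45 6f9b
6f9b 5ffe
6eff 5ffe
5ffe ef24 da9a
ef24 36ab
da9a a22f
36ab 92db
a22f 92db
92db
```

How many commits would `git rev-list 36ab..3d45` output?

Reachable from 3d45: {36ab, 3d45, 5ffe, 6f9b, 92db, a22f, da9a, ef24}.
Reachable from 36ab: {36ab, 92db}.
In 3d45's history but not 36ab's: {3d45, 5ffe, 6f9b, a22f, da9a, ef24} — 6 commits.

6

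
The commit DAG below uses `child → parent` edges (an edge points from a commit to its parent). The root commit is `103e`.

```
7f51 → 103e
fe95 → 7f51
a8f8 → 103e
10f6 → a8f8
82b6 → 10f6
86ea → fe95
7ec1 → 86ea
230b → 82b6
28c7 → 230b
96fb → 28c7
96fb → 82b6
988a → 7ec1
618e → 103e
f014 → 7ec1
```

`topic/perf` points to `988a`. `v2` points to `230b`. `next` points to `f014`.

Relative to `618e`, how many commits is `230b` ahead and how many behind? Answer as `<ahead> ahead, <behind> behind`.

4 ahead, 1 behind

Reachable from 230b: {103e, 10f6, 230b, 82b6, a8f8}.
Reachable from 618e: {103e, 618e}.
Only in 230b's history (ahead): {10f6, 230b, 82b6, a8f8} — 4.
Only in 618e's history (behind): {618e} — 1.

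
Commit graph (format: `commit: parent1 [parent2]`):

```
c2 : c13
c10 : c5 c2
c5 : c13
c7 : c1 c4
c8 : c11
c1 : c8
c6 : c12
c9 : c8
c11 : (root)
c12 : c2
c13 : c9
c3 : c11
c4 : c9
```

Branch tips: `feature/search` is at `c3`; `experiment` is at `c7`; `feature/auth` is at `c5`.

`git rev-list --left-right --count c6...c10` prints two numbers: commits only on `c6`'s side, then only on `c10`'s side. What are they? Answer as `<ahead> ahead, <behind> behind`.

2 ahead, 2 behind

Reachable from c6: {c11, c12, c13, c2, c6, c8, c9}.
Reachable from c10: {c10, c11, c13, c2, c5, c8, c9}.
Only in c6's history (ahead): {c12, c6} — 2.
Only in c10's history (behind): {c10, c5} — 2.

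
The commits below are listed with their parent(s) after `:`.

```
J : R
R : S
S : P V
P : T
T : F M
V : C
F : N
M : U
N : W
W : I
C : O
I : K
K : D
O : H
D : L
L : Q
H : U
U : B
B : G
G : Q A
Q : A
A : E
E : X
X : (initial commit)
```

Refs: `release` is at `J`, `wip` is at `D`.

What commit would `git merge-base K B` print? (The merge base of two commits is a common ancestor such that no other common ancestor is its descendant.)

Ancestors of K: {A, D, E, K, L, Q, X}.
Ancestors of B: {A, B, E, G, Q, X}.
Common ancestors: {A, E, Q, X}.
Among these, Q is not an ancestor of any other common ancestor — it is the merge base.

Q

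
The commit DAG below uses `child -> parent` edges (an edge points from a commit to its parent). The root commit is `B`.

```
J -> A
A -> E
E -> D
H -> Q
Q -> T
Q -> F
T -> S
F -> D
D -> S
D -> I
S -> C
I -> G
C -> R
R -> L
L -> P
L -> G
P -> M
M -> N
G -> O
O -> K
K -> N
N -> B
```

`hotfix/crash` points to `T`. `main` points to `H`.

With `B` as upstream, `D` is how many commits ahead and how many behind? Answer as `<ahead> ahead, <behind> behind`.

12 ahead, 0 behind

Reachable from D: {B, C, D, G, I, K, L, M, N, O, P, R, S}.
Reachable from B: {B}.
Only in D's history (ahead): {C, D, G, I, K, L, M, N, O, P, R, S} — 12.
Only in B's history (behind): {} — 0.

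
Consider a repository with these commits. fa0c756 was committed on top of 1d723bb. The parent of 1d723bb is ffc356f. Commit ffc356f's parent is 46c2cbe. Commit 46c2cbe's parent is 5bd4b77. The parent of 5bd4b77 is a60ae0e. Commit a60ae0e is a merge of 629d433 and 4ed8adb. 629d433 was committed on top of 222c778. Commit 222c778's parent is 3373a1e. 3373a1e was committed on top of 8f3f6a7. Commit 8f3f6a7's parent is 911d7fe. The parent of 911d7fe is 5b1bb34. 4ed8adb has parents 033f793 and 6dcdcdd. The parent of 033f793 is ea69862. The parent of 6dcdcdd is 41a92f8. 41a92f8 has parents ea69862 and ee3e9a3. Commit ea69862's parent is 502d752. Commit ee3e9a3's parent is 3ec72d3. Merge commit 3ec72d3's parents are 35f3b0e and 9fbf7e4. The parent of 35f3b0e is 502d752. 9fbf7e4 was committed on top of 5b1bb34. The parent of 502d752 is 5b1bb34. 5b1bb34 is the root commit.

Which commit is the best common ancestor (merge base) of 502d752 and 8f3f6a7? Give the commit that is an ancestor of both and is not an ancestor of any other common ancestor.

5b1bb34

Ancestors of 502d752: {502d752, 5b1bb34}.
Ancestors of 8f3f6a7: {5b1bb34, 8f3f6a7, 911d7fe}.
Common ancestors: {5b1bb34}.
The only common ancestor is 5b1bb34, so it is the merge base.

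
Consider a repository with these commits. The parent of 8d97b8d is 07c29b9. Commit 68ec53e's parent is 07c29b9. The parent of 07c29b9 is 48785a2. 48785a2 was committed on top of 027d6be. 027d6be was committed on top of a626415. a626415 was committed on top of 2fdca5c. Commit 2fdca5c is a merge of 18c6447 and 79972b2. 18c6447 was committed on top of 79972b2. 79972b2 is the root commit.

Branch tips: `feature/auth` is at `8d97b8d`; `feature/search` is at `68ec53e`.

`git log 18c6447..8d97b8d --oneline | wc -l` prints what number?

Reachable from 8d97b8d: {027d6be, 07c29b9, 18c6447, 2fdca5c, 48785a2, 79972b2, 8d97b8d, a626415}.
Reachable from 18c6447: {18c6447, 79972b2}.
In 8d97b8d's history but not 18c6447's: {027d6be, 07c29b9, 2fdca5c, 48785a2, 8d97b8d, a626415} — 6 commits.

6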